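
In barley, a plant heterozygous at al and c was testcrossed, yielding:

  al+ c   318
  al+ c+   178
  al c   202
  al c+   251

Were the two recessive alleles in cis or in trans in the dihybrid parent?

The two most frequent classes are al+ c (318) and al c+ (251); these are the parental (non-recombinant) types.
So the F1 carried al+ c on one chromosome and al c+ on the other — the recessive alleles are on opposite chromosomes (trans / repulsion).

trans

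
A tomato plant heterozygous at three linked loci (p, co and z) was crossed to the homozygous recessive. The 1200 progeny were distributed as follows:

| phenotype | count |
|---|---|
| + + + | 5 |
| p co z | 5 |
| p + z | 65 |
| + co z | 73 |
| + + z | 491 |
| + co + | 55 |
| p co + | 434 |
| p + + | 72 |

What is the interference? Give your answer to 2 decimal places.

0.40

The two most frequent reciprocal classes, p co + and + + z, are the parental types, so the F1 was p co + / + + z.
The two rarest classes, p co z and + + +, are the double crossovers. Comparing them with the parentals, only the z allele has switched, so z is the middle locus and the order is co – z – p.
co–z: (145 + 10)/1200 = 0.1292; z–p: (120 + 10)/1200 = 0.1083.
Expected DCO frequency = 0.1292 × 0.1083 ≈ 0.01399; observed = 10/1200 ≈ 0.00833.
Coefficient of coincidence = 0.00833/0.01399 ≈ 0.60; interference = 1 − 0.60 = 0.40.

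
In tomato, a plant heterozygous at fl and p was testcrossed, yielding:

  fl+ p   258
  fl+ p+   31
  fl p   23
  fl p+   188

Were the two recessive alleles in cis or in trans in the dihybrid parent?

trans

The two most frequent classes are fl+ p (258) and fl p+ (188); these are the parental (non-recombinant) types.
So the F1 carried fl+ p on one chromosome and fl p+ on the other — the recessive alleles are on opposite chromosomes (trans / repulsion).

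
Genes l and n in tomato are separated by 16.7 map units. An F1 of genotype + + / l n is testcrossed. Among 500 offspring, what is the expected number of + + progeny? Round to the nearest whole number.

208

A map distance of 16.7 map units corresponds to a recombination frequency of 0.167.
The F1 is + + / l n, so + + is a parental gamete class with expected frequency (1 − r)/2 = 0.833/2 = 0.4165.
Expected number = 0.4165 × 500 = 208.25 ≈ 208.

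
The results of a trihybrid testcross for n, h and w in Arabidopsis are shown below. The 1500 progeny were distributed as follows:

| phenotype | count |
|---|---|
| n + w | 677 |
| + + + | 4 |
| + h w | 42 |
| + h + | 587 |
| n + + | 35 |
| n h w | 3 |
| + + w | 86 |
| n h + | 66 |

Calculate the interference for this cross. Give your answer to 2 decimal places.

The two most frequent reciprocal classes, + h + and n + w, are the parental types, so the F1 was + h + / n + w.
The two rarest classes, + + + and n h w, are the double crossovers. Comparing them with the parentals, only the h allele has switched, so h is the middle locus and the order is n – h – w.
n–h: (152 + 7)/1500 = 0.1060; h–w: (77 + 7)/1500 = 0.0560.
Expected DCO frequency = 0.1060 × 0.0560 ≈ 0.00594; observed = 7/1500 ≈ 0.00467.
Coefficient of coincidence = 0.00467/0.00594 ≈ 0.79; interference = 1 − 0.79 = 0.21.

0.21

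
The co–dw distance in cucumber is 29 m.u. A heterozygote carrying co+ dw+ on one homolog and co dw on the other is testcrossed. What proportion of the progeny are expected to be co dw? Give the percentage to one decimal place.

35.5%

A map distance of 29 m.u. corresponds to a recombination frequency of 0.290.
The F1 is co+ dw+ / co dw, so co dw is a parental gamete class with expected frequency (1 − r)/2 = 0.710/2 = 0.3550.
That is 0.3550 = 35.5% of the progeny.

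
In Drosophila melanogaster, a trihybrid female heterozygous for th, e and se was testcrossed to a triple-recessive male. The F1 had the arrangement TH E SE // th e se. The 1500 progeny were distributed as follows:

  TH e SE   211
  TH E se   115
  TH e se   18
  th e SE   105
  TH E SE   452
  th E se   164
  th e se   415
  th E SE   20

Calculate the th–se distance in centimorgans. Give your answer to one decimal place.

The two rarest classes, th E SE and TH e se, are the double crossovers. Comparing them with the parentals, only the th allele has switched, so th is the middle locus and the order is e – th – se.
Crossovers in the th–se interval produce the single-crossover classes TH E se and th e SE (115 + 105 = 220) plus the double crossovers (38).
RF(th–se) = (220 + 38) / 1500 = 258/1500 = 0.1720 → 17.2 centimorgans.

17.2 centimorgans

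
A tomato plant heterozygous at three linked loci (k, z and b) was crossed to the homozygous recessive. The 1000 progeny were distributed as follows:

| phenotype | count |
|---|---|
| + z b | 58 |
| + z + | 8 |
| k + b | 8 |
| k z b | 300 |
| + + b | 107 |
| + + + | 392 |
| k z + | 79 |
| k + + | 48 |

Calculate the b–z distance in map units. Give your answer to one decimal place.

The two most frequent reciprocal classes, + + + and k z b, are the parental types, so the F1 was + + + / k z b.
The two rarest classes, + z + and k + b, are the double crossovers. Comparing them with the parentals, only the z allele has switched, so z is the middle locus and the order is b – z – k.
Crossovers in the b–z interval produce the single-crossover classes + + b and k z + (107 + 79 = 186) plus the double crossovers (16).
RF(b–z) = (186 + 16) / 1000 = 202/1000 = 0.2020 → 20.2 map units.

20.2 map units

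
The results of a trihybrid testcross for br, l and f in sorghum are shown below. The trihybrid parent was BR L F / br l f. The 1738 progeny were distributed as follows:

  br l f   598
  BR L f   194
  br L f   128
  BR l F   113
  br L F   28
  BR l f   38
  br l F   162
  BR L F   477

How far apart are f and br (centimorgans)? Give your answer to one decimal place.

24.3 centimorgans

The two rarest classes, br L F and BR l f, are the double crossovers. Comparing them with the parentals, only the br allele has switched, so br is the middle locus and the order is l – br – f.
Crossovers in the br–f interval produce the single-crossover classes BR L f and br l F (194 + 162 = 356) plus the double crossovers (66).
RF(br–f) = (356 + 66) / 1738 = 422/1738 = 0.2428 → 24.3 centimorgans.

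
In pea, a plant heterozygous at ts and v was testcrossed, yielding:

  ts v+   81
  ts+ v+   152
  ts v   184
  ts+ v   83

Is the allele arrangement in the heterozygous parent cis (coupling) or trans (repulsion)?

cis

The two most frequent classes are ts+ v+ (152) and ts v (184); these are the parental (non-recombinant) types.
So the F1 carried ts+ v+ on one chromosome and ts v on the other — the recessive alleles are on the same chromosome (cis / coupling).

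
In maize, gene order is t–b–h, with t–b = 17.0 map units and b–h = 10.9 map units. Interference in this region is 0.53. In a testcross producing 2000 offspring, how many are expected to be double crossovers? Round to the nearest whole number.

Map distances give recombination frequencies of 0.170 and 0.109 for the two intervals.
With interference 0.53 (so coincidence = 0.47), expected double-crossover frequency = 0.170 × 0.109 × 0.47 = 0.00871.
Expected number = 0.00871 × 2000 = 17.42 ≈ 17.

17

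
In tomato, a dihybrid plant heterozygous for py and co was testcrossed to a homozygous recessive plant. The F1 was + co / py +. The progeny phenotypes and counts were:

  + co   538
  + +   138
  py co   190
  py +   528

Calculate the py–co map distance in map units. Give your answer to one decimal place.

23.5 map units

The recombinant classes are + + and py co: 138 + 190 = 328.
Recombination frequency = 328/1394 = 0.2353 ≈ 23.5%, i.e. 23.5 map units.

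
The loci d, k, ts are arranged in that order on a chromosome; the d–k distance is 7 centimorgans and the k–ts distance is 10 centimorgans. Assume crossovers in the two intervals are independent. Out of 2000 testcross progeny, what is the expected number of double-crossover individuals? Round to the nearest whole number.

Map distances give recombination frequencies of 0.070 and 0.100 for the two intervals.
With no interference, expected double-crossover frequency = 0.070 × 0.100 = 0.00700.
Expected number = 0.00700 × 2000 = 14.00 ≈ 14.

14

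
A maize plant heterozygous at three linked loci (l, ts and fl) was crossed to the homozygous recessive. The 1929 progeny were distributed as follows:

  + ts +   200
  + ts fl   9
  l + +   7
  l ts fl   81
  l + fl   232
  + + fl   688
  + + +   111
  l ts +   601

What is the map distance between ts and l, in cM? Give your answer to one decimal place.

23.2 cM

The two most frequent reciprocal classes, + + fl and l ts +, are the parental types, so the F1 was + + fl / l ts +.
The two rarest classes, + ts fl and l + +, are the double crossovers. Comparing them with the parentals, only the ts allele has switched, so ts is the middle locus and the order is l – ts – fl.
Crossovers in the l–ts interval produce the single-crossover classes l + fl and + ts + (232 + 200 = 432) plus the double crossovers (16).
RF(l–ts) = (432 + 16) / 1929 = 448/1929 = 0.2322 → 23.2 cM.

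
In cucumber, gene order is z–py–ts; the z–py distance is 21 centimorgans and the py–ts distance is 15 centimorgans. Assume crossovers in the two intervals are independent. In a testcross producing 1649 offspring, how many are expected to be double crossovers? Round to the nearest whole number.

Map distances give recombination frequencies of 0.210 and 0.150 for the two intervals.
With no interference, expected double-crossover frequency = 0.210 × 0.150 = 0.03150.
Expected number = 0.03150 × 1649 = 51.94 ≈ 52.

52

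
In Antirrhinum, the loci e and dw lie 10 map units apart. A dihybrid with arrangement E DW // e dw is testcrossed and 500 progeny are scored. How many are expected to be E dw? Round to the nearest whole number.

A map distance of 10 map units corresponds to a recombination frequency of 0.100.
The F1 is E DW / e dw, so E dw is a recombinant gamete class with expected frequency r/2 = 0.100/2 = 0.0500.
Expected number = 0.0500 × 500 = 25.00 ≈ 25.

25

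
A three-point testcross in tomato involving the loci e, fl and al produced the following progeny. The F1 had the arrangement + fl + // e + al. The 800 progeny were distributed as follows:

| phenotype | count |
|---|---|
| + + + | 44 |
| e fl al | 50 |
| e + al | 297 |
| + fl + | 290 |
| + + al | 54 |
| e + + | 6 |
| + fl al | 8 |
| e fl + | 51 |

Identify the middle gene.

The two rarest classes, + fl al and e + +, are the double crossovers. Comparing them with the parentals, only the al allele has switched, so al is the middle locus and the order is fl – al – e.

al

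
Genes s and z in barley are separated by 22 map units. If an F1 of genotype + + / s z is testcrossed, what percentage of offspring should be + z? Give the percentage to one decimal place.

11.0%

A map distance of 22 map units corresponds to a recombination frequency of 0.220.
The F1 is + + / s z, so + z is a recombinant gamete class with expected frequency r/2 = 0.220/2 = 0.1100.
That is 0.1100 = 11.0% of the progeny.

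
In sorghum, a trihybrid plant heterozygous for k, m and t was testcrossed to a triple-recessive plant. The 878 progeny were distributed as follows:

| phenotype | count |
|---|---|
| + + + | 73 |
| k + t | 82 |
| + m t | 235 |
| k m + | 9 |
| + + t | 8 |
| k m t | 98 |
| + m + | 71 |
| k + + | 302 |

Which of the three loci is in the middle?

m

The two most frequent reciprocal classes, k + + and + m t, are the parental types, so the F1 was k + + / + m t.
The two rarest classes, k m + and + + t, are the double crossovers. Comparing them with the parentals, only the m allele has switched, so m is the middle locus and the order is t – m – k.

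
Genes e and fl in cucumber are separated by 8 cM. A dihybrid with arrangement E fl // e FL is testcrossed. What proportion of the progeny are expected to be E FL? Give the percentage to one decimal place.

4.0%

A map distance of 8 cM corresponds to a recombination frequency of 0.080.
The F1 is E fl / e FL, so E FL is a recombinant gamete class with expected frequency r/2 = 0.080/2 = 0.0400.
That is 0.0400 = 4.0% of the progeny.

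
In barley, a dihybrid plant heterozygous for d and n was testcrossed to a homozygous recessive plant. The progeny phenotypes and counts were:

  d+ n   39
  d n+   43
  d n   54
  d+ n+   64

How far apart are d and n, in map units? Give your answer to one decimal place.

41.0 map units

The two most frequent classes, d+ n+ (64) and d n (54), are the parental types, so the F1 was d+ n+ / d n.
The recombinant classes are d+ n and d n+: 39 + 43 = 82.
Recombination frequency = 82/200 = 0.4100 ≈ 41.0%, i.e. 41.0 map units.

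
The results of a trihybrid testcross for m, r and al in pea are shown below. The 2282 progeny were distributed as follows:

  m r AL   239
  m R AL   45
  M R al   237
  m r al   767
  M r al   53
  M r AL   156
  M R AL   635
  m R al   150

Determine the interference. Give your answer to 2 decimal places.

0.04

The two most frequent reciprocal classes, M R AL and m r al, are the parental types, so the F1 was M R AL / m r al.
The two rarest classes, m R AL and M r al, are the double crossovers. Comparing them with the parentals, only the m allele has switched, so m is the middle locus and the order is r – m – al.
r–m: (306 + 98)/2282 = 0.1770; m–al: (476 + 98)/2282 = 0.2515.
Expected DCO frequency = 0.1770 × 0.2515 ≈ 0.04452; observed = 98/2282 ≈ 0.04294.
Coefficient of coincidence = 0.04294/0.04452 ≈ 0.96; interference = 1 − 0.96 = 0.04.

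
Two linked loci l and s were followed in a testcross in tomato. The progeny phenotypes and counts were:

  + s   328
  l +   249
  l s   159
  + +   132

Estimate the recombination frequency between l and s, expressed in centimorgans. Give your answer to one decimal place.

The two most frequent classes, + s (328) and l + (249), are the parental types, so the F1 was + s / l +.
The recombinant classes are + + and l s: 132 + 159 = 291.
Recombination frequency = 291/868 = 0.3353 ≈ 33.5%, i.e. 33.5 centimorgans.

33.5 centimorgans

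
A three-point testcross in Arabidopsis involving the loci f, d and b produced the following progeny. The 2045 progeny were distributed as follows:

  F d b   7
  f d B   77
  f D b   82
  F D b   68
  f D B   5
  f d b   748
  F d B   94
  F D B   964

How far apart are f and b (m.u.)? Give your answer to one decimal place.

7.7 m.u.

The two most frequent reciprocal classes, F D B and f d b, are the parental types, so the F1 was F D B / f d b.
The two rarest classes, f D B and F d b, are the double crossovers. Comparing them with the parentals, only the f allele has switched, so f is the middle locus and the order is d – f – b.
Crossovers in the f–b interval produce the single-crossover classes F D b and f d B (68 + 77 = 145) plus the double crossovers (12).
RF(f–b) = (145 + 12) / 2045 = 157/2045 = 0.0768 → 7.7 m.u.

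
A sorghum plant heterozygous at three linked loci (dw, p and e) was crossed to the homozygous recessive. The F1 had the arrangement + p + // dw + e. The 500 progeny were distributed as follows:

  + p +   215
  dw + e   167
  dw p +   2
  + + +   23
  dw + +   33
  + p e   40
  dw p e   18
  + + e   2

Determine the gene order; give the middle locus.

dw

The two rarest classes, dw p + and + + e, are the double crossovers. Comparing them with the parentals, only the dw allele has switched, so dw is the middle locus and the order is e – dw – p.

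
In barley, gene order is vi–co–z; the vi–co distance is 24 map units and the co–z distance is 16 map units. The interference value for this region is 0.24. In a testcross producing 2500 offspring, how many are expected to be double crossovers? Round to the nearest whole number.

73

Map distances give recombination frequencies of 0.240 and 0.160 for the two intervals.
With interference 0.24 (so coincidence = 0.76), expected double-crossover frequency = 0.240 × 0.160 × 0.76 = 0.02918.
Expected number = 0.02918 × 2500 = 72.96 ≈ 73.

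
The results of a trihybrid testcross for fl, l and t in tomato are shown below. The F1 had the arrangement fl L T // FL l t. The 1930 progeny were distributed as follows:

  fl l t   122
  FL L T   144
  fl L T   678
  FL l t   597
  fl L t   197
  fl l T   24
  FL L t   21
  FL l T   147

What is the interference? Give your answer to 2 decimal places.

The two rarest classes, fl l T and FL L t, are the double crossovers. Comparing them with the parentals, only the l allele has switched, so l is the middle locus and the order is fl – l – t.
fl–l: (266 + 45)/1930 = 0.1611; l–t: (344 + 45)/1930 = 0.2016.
Expected DCO frequency = 0.1611 × 0.2016 ≈ 0.03248; observed = 45/1930 ≈ 0.02332.
Coefficient of coincidence = 0.02332/0.03248 ≈ 0.72; interference = 1 − 0.72 = 0.28.

0.28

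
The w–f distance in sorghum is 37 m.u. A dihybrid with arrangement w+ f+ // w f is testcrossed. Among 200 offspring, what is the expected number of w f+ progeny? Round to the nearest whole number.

37

A map distance of 37 m.u. corresponds to a recombination frequency of 0.370.
The F1 is w+ f+ / w f, so w f+ is a recombinant gamete class with expected frequency r/2 = 0.370/2 = 0.1850.
Expected number = 0.1850 × 200 = 37.00 ≈ 37.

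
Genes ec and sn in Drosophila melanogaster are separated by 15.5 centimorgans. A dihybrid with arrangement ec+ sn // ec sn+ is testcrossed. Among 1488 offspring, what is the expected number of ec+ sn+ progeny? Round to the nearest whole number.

A map distance of 15.5 centimorgans corresponds to a recombination frequency of 0.155.
The F1 is ec+ sn / ec sn+, so ec+ sn+ is a recombinant gamete class with expected frequency r/2 = 0.155/2 = 0.0775.
Expected number = 0.0775 × 1488 = 115.32 ≈ 115.

115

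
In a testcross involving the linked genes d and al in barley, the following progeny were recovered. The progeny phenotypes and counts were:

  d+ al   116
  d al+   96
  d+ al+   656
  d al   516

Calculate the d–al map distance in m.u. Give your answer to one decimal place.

15.3 m.u.

The two most frequent classes, d+ al+ (656) and d al (516), are the parental types, so the F1 was d+ al+ / d al.
The recombinant classes are d+ al and d al+: 116 + 96 = 212.
Recombination frequency = 212/1384 = 0.1532 ≈ 15.3%, i.e. 15.3 m.u.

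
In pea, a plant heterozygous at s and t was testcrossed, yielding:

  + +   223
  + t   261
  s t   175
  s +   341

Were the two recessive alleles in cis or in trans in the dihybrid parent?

The two most frequent classes are + t (261) and s + (341); these are the parental (non-recombinant) types.
So the F1 carried + t on one chromosome and s + on the other — the recessive alleles are on opposite chromosomes (trans / repulsion).

trans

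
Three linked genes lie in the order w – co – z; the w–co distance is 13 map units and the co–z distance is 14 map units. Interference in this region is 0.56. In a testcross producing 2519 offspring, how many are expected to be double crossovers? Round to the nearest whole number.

20

Map distances give recombination frequencies of 0.130 and 0.140 for the two intervals.
With interference 0.56 (so coincidence = 0.44), expected double-crossover frequency = 0.130 × 0.140 × 0.44 = 0.00801.
Expected number = 0.00801 × 2519 = 20.17 ≈ 20.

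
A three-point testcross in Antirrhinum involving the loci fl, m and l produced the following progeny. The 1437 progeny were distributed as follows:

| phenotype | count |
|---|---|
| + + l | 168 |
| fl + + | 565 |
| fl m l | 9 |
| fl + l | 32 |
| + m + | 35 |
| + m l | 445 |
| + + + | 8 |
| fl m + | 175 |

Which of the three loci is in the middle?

The two most frequent reciprocal classes, + m l and fl + +, are the parental types, so the F1 was + m l / fl + +.
The two rarest classes, fl m l and + + +, are the double crossovers. Comparing them with the parentals, only the fl allele has switched, so fl is the middle locus and the order is l – fl – m.

fl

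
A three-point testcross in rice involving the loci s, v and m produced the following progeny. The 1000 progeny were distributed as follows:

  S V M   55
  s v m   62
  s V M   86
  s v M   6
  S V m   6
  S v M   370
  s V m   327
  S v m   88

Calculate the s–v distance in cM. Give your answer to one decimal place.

12.9 cM

The two most frequent reciprocal classes, S v M and s V m, are the parental types, so the F1 was S v M / s V m.
The two rarest classes, s v M and S V m, are the double crossovers. Comparing them with the parentals, only the s allele has switched, so s is the middle locus and the order is m – s – v.
Crossovers in the s–v interval produce the single-crossover classes S V M and s v m (55 + 62 = 117) plus the double crossovers (12).
RF(s–v) = (117 + 12) / 1000 = 129/1000 = 0.1290 → 12.9 cM.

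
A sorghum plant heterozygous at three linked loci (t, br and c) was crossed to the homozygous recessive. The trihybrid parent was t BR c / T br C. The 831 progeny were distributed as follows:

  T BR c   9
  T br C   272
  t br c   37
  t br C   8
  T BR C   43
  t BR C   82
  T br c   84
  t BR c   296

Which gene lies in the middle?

The two rarest classes, T BR c and t br C, are the double crossovers. Comparing them with the parentals, only the t allele has switched, so t is the middle locus and the order is c – t – br.

t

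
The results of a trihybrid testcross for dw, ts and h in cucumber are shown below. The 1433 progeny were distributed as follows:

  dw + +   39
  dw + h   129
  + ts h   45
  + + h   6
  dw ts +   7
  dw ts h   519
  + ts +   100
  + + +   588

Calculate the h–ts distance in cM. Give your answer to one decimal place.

The two most frequent reciprocal classes, + + + and dw ts h, are the parental types, so the F1 was + + + / dw ts h.
The two rarest classes, + + h and dw ts +, are the double crossovers. Comparing them with the parentals, only the h allele has switched, so h is the middle locus and the order is ts – h – dw.
Crossovers in the ts–h interval produce the single-crossover classes + ts + and dw + h (100 + 129 = 229) plus the double crossovers (13).
RF(ts–h) = (229 + 13) / 1433 = 242/1433 = 0.1689 → 16.9 cM.

16.9 cM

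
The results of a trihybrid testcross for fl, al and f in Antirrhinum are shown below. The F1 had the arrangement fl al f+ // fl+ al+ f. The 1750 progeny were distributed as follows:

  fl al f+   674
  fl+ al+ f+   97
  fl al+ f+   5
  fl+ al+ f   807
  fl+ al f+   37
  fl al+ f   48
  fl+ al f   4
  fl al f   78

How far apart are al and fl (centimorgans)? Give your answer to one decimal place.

5.4 centimorgans

The two rarest classes, fl al+ f+ and fl+ al f, are the double crossovers. Comparing them with the parentals, only the al allele has switched, so al is the middle locus and the order is fl – al – f.
Crossovers in the fl–al interval produce the single-crossover classes fl+ al f+ and fl al+ f (37 + 48 = 85) plus the double crossovers (9).
RF(fl–al) = (85 + 9) / 1750 = 94/1750 = 0.0537 → 5.4 centimorgans.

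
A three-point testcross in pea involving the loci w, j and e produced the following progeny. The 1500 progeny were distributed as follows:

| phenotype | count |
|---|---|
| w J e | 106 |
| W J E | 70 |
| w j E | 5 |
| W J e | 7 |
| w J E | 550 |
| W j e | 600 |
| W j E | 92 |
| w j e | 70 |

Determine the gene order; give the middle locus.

The two most frequent reciprocal classes, w J E and W j e, are the parental types, so the F1 was w J E / W j e.
The two rarest classes, w j E and W J e, are the double crossovers. Comparing them with the parentals, only the j allele has switched, so j is the middle locus and the order is w – j – e.

j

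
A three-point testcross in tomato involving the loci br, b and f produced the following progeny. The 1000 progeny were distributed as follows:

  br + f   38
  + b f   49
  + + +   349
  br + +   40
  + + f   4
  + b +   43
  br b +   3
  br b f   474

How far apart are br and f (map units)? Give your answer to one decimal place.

9.6 map units

The two most frequent reciprocal classes, + + + and br b f, are the parental types, so the F1 was + + + / br b f.
The two rarest classes, + + f and br b +, are the double crossovers. Comparing them with the parentals, only the f allele has switched, so f is the middle locus and the order is b – f – br.
Crossovers in the f–br interval produce the single-crossover classes br + + and + b f (40 + 49 = 89) plus the double crossovers (7).
RF(f–br) = (89 + 7) / 1000 = 96/1000 = 0.0960 → 9.6 map units.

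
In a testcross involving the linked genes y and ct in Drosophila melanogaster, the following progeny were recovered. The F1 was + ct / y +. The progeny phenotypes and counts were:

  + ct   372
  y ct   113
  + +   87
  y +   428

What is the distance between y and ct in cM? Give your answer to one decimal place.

The recombinant classes are + + and y ct: 87 + 113 = 200.
Recombination frequency = 200/1000 = 0.2000 ≈ 20.0%, i.e. 20.0 cM.

20.0 cM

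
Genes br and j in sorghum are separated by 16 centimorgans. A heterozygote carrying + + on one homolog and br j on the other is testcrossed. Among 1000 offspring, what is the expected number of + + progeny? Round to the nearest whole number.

A map distance of 16 centimorgans corresponds to a recombination frequency of 0.160.
The F1 is + + / br j, so + + is a parental gamete class with expected frequency (1 − r)/2 = 0.840/2 = 0.4200.
Expected number = 0.4200 × 1000 = 420.00 ≈ 420.

420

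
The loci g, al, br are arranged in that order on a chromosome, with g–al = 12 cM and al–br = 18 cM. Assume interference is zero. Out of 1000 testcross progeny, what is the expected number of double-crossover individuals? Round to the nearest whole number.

22

Map distances give recombination frequencies of 0.120 and 0.180 for the two intervals.
With no interference, expected double-crossover frequency = 0.120 × 0.180 = 0.02160.
Expected number = 0.02160 × 1000 = 21.60 ≈ 22.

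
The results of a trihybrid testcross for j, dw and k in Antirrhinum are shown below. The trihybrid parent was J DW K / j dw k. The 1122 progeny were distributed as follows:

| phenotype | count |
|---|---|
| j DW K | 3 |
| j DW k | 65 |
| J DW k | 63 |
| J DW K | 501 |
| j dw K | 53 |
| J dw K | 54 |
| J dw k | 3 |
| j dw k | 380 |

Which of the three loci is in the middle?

The two rarest classes, j DW K and J dw k, are the double crossovers. Comparing them with the parentals, only the j allele has switched, so j is the middle locus and the order is dw – j – k.

j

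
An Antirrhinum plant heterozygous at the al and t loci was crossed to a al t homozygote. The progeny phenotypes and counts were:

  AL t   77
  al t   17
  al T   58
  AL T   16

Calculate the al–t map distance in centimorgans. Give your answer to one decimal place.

The two most frequent classes, AL t (77) and al T (58), are the parental types, so the F1 was AL t / al T.
The recombinant classes are AL T and al t: 16 + 17 = 33.
Recombination frequency = 33/168 = 0.1964 ≈ 19.6%, i.e. 19.6 centimorgans.

19.6 centimorgans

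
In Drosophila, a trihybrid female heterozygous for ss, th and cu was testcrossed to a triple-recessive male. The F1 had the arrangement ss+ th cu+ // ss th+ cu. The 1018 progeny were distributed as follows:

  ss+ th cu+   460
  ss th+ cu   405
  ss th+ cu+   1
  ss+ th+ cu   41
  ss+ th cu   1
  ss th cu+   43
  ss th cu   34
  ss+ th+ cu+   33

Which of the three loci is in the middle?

cu

The two rarest classes, ss+ th cu and ss th+ cu+, are the double crossovers. Comparing them with the parentals, only the cu allele has switched, so cu is the middle locus and the order is th – cu – ss.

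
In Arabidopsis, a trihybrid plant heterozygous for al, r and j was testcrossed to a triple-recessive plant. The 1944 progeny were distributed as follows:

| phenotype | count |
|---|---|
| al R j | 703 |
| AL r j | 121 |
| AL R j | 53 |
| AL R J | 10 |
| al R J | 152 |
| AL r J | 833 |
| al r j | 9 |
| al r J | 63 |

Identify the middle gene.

r

The two most frequent reciprocal classes, al R j and AL r J, are the parental types, so the F1 was al R j / AL r J.
The two rarest classes, al r j and AL R J, are the double crossovers. Comparing them with the parentals, only the r allele has switched, so r is the middle locus and the order is j – r – al.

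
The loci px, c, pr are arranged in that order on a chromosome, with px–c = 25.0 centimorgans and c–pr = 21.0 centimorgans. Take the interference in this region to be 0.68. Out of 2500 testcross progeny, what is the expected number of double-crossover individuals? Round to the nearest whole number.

Map distances give recombination frequencies of 0.250 and 0.210 for the two intervals.
With interference 0.68 (so coincidence = 0.32), expected double-crossover frequency = 0.250 × 0.210 × 0.32 = 0.01680.
Expected number = 0.01680 × 2500 = 42.00 ≈ 42.

42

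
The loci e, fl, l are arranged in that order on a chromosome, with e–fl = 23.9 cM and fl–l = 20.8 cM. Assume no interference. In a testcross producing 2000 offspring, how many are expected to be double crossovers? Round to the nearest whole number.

99

Map distances give recombination frequencies of 0.239 and 0.208 for the two intervals.
With no interference, expected double-crossover frequency = 0.239 × 0.208 = 0.04971.
Expected number = 0.04971 × 2000 = 99.42 ≈ 99.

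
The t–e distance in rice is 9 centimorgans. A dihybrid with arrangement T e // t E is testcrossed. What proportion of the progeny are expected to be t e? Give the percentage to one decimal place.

A map distance of 9 centimorgans corresponds to a recombination frequency of 0.090.
The F1 is T e / t E, so t e is a recombinant gamete class with expected frequency r/2 = 0.090/2 = 0.0450.
That is 0.0450 = 4.5% of the progeny.

4.5%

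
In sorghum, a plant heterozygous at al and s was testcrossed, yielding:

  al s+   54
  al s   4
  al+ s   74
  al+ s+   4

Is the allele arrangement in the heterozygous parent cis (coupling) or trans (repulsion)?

The two most frequent classes are al+ s (74) and al s+ (54); these are the parental (non-recombinant) types.
So the F1 carried al+ s on one chromosome and al s+ on the other — the recessive alleles are on opposite chromosomes (trans / repulsion).

trans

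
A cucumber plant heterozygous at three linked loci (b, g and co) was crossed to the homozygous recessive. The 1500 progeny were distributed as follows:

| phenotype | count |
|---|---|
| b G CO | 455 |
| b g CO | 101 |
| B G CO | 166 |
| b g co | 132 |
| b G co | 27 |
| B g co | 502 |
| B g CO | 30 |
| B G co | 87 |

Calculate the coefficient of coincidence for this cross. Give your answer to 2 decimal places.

The two most frequent reciprocal classes, B g co and b G CO, are the parental types, so the F1 was B g co / b G CO.
The two rarest classes, B g CO and b G co, are the double crossovers. Comparing them with the parentals, only the co allele has switched, so co is the middle locus and the order is g – co – b.
g–co: (188 + 57)/1500 = 0.1633; co–b: (298 + 57)/1500 = 0.2367.
Expected DCO frequency = 0.1633 × 0.2367 ≈ 0.03865; observed = 57/1500 ≈ 0.03800.
Coefficient of coincidence = 0.03800/0.03865 ≈ 0.98.

0.98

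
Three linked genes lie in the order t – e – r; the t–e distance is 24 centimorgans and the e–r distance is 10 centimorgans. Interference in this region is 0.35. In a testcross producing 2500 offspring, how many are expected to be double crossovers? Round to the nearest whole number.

Map distances give recombination frequencies of 0.240 and 0.100 for the two intervals.
With interference 0.35 (so coincidence = 0.65), expected double-crossover frequency = 0.240 × 0.100 × 0.65 = 0.01560.
Expected number = 0.01560 × 2500 = 39.00 ≈ 39.

39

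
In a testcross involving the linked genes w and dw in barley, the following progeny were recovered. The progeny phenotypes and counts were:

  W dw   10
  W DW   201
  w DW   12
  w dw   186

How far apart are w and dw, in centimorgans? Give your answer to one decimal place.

5.4 centimorgans

The two most frequent classes, W DW (201) and w dw (186), are the parental types, so the F1 was W DW / w dw.
The recombinant classes are W dw and w DW: 10 + 12 = 22.
Recombination frequency = 22/409 = 0.0538 ≈ 5.4%, i.e. 5.4 centimorgans.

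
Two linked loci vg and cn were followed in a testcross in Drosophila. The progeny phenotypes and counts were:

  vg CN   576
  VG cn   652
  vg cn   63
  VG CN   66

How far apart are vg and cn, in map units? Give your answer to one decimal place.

9.5 map units

The two most frequent classes, VG cn (652) and vg CN (576), are the parental types, so the F1 was VG cn / vg CN.
The recombinant classes are VG CN and vg cn: 66 + 63 = 129.
Recombination frequency = 129/1357 = 0.0951 ≈ 9.5%, i.e. 9.5 map units.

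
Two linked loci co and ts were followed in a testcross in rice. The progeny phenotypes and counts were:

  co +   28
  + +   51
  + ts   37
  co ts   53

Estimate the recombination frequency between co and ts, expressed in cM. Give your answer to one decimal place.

The two most frequent classes, + + (51) and co ts (53), are the parental types, so the F1 was + + / co ts.
The recombinant classes are + ts and co +: 37 + 28 = 65.
Recombination frequency = 65/169 = 0.3846 ≈ 38.5%, i.e. 38.5 cM.

38.5 cM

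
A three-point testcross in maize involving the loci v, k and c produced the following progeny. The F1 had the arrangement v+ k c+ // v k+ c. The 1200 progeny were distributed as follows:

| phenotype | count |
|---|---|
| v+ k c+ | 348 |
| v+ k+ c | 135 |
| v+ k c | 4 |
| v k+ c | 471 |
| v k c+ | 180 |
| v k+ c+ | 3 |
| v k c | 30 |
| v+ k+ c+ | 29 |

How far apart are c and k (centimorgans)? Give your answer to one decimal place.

The two rarest classes, v+ k c and v k+ c+, are the double crossovers. Comparing them with the parentals, only the c allele has switched, so c is the middle locus and the order is v – c – k.
Crossovers in the c–k interval produce the single-crossover classes v+ k+ c+ and v k c (29 + 30 = 59) plus the double crossovers (7).
RF(c–k) = (59 + 7) / 1200 = 66/1200 = 0.0550 → 5.5 centimorgans.

5.5 centimorgans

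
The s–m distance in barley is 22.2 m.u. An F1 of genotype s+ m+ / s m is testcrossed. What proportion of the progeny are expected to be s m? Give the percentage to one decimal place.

38.9%

A map distance of 22.2 m.u. corresponds to a recombination frequency of 0.222.
The F1 is s+ m+ / s m, so s m is a parental gamete class with expected frequency (1 − r)/2 = 0.778/2 = 0.3890.
That is 0.3890 = 38.9% of the progeny.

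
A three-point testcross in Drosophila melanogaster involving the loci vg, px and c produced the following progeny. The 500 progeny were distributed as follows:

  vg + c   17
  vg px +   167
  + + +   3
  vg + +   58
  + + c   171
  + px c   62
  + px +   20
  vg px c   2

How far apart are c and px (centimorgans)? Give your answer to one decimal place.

25.0 centimorgans

The two most frequent reciprocal classes, vg px + and + + c, are the parental types, so the F1 was vg px + / + + c.
The two rarest classes, vg px c and + + +, are the double crossovers. Comparing them with the parentals, only the c allele has switched, so c is the middle locus and the order is vg – c – px.
Crossovers in the c–px interval produce the single-crossover classes vg + + and + px c (58 + 62 = 120) plus the double crossovers (5).
RF(c–px) = (120 + 5) / 500 = 125/500 = 0.2500 → 25.0 centimorgans.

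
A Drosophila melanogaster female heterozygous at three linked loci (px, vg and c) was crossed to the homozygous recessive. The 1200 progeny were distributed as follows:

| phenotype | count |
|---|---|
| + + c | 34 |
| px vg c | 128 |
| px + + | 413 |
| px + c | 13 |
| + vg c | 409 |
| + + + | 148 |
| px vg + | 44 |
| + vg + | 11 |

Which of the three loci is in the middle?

The two most frequent reciprocal classes, + vg c and px + +, are the parental types, so the F1 was + vg c / px + +.
The two rarest classes, + vg + and px + c, are the double crossovers. Comparing them with the parentals, only the c allele has switched, so c is the middle locus and the order is vg – c – px.

c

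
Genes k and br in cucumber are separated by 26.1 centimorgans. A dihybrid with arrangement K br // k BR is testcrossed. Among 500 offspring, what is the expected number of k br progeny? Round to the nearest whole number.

A map distance of 26.1 centimorgans corresponds to a recombination frequency of 0.261.
The F1 is K br / k BR, so k br is a recombinant gamete class with expected frequency r/2 = 0.261/2 = 0.1305.
Expected number = 0.1305 × 500 = 65.25 ≈ 65.

65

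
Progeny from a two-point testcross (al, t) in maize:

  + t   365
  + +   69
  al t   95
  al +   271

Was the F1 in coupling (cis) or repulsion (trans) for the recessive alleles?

trans

The two most frequent classes are + t (365) and al + (271); these are the parental (non-recombinant) types.
So the F1 carried + t on one chromosome and al + on the other — the recessive alleles are on opposite chromosomes (trans / repulsion).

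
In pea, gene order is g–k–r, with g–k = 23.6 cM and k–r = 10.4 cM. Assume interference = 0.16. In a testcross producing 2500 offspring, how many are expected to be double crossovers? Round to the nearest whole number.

Map distances give recombination frequencies of 0.236 and 0.104 for the two intervals.
With interference 0.16 (so coincidence = 0.84), expected double-crossover frequency = 0.236 × 0.104 × 0.84 = 0.02062.
Expected number = 0.02062 × 2500 = 51.54 ≈ 52.

52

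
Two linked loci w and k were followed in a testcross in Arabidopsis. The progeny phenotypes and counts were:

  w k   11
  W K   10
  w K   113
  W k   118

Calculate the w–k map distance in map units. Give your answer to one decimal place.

8.3 map units

The two most frequent classes, W k (118) and w K (113), are the parental types, so the F1 was W k / w K.
The recombinant classes are W K and w k: 10 + 11 = 21.
Recombination frequency = 21/252 = 0.0833 ≈ 8.3%, i.e. 8.3 map units.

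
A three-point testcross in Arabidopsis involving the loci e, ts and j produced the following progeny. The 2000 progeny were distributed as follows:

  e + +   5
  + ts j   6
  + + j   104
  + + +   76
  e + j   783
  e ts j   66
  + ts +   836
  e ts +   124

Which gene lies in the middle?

j

The two most frequent reciprocal classes, + ts + and e + j, are the parental types, so the F1 was + ts + / e + j.
The two rarest classes, + ts j and e + +, are the double crossovers. Comparing them with the parentals, only the j allele has switched, so j is the middle locus and the order is e – j – ts.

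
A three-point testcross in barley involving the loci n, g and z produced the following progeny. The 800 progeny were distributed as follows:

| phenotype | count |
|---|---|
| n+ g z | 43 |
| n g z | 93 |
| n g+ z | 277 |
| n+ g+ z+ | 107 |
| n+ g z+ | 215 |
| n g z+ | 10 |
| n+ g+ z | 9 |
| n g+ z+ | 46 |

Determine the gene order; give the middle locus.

n

The two most frequent reciprocal classes, n g+ z and n+ g z+, are the parental types, so the F1 was n g+ z / n+ g z+.
The two rarest classes, n+ g+ z and n g z+, are the double crossovers. Comparing them with the parentals, only the n allele has switched, so n is the middle locus and the order is z – n – g.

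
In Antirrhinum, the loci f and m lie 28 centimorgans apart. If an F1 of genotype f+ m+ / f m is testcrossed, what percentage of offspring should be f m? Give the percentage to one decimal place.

36.0%

A map distance of 28 centimorgans corresponds to a recombination frequency of 0.280.
The F1 is f+ m+ / f m, so f m is a parental gamete class with expected frequency (1 − r)/2 = 0.720/2 = 0.3600.
That is 0.3600 = 36.0% of the progeny.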